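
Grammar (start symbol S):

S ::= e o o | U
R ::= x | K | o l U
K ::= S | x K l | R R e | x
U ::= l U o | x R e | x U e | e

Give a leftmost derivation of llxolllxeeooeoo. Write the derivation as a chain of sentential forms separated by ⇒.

S⇒U⇒lUo⇒llUoo⇒llxReoo⇒llxolUeoo⇒llxollUoeoo⇒llxolllUooeoo⇒llxolllxUeooeoo⇒llxolllxeeooeoo

S ⇒ U   [S ::= U]
U ⇒ lUo   [U ::= l U o]
lUo ⇒ llUoo   [U ::= l U o]
llUoo ⇒ llxReoo   [U ::= x R e]
llxReoo ⇒ llxolUeoo   [R ::= o l U]
llxolUeoo ⇒ llxollUoeoo   [U ::= l U o]
llxollUoeoo ⇒ llxolllUooeoo   [U ::= l U o]
llxolllUooeoo ⇒ llxolllxUeooeoo   [U ::= x U e]
llxolllxUeooeoo ⇒ llxolllxeeooeoo   [U ::= e]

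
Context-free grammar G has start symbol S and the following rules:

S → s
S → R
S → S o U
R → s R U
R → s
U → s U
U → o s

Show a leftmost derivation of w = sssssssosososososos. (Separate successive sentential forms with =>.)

S => R => sRU => ssRUU => sssRUUU => ssssRUUUU => sssssRUUUUU => ssssssRUUUUUU => sssssssUUUUUU => sssssssosUUUUU => sssssssososUUUU => sssssssosososUUU => sssssssososososUU => sssssssosososososU => sssssssosososososos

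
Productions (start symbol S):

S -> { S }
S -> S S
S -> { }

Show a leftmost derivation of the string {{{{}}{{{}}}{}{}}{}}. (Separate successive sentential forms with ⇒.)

S ⇒ {S}   [S -> { S }]
{S} ⇒ {SS}   [S -> S S]
{SS} ⇒ {{S}S}   [S -> { S }]
{{S}S} ⇒ {{SS}S}   [S -> S S]
{{SS}S} ⇒ {{SSS}S}   [S -> S S]
{{SSS}S} ⇒ {{{S}SS}S}   [S -> { S }]
{{{S}SS}S} ⇒ {{{{}}SS}S}   [S -> { }]
{{{{}}SS}S} ⇒ {{{{}}SSS}S}   [S -> S S]
{{{{}}SSS}S} ⇒ {{{{}}{S}SS}S}   [S -> { S }]
{{{{}}{S}SS}S} ⇒ {{{{}}{{S}}SS}S}   [S -> { S }]
{{{{}}{{S}}SS}S} ⇒ {{{{}}{{{}}}SS}S}   [S -> { }]
{{{{}}{{{}}}SS}S} ⇒ {{{{}}{{{}}}{}S}S}   [S -> { }]
{{{{}}{{{}}}{}S}S} ⇒ {{{{}}{{{}}}{}{}}S}   [S -> { }]
{{{{}}{{{}}}{}{}}S} ⇒ {{{{}}{{{}}}{}{}}{}}   [S -> { }]

S ⇒ {S} ⇒ {SS} ⇒ {{S}S} ⇒ {{SS}S} ⇒ {{SSS}S} ⇒ {{{S}SS}S} ⇒ {{{{}}SS}S} ⇒ {{{{}}SSS}S} ⇒ {{{{}}{S}SS}S} ⇒ {{{{}}{{S}}SS}S} ⇒ {{{{}}{{{}}}SS}S} ⇒ {{{{}}{{{}}}{}S}S} ⇒ {{{{}}{{{}}}{}{}}S} ⇒ {{{{}}{{{}}}{}{}}{}}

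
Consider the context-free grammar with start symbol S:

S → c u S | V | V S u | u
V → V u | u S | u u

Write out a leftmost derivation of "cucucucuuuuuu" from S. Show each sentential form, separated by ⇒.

S ⇒ cuS   [S → c u S]
cuS ⇒ cucuS   [S → c u S]
cucuS ⇒ cucucuS   [S → c u S]
cucucuS ⇒ cucucucuS   [S → c u S]
cucucucuS ⇒ cucucucuV   [S → V]
cucucucuV ⇒ cucucucuuS   [V → u S]
cucucucuuS ⇒ cucucucuuV   [S → V]
cucucucuuV ⇒ cucucucuuVu   [V → V u]
cucucucuuVu ⇒ cucucucuuVuu   [V → V u]
cucucucuuVuu ⇒ cucucucuuuuuu   [V → u u]

S ⇒ cuS ⇒ cucuS ⇒ cucucuS ⇒ cucucucuS ⇒ cucucucuV ⇒ cucucucuuS ⇒ cucucucuuV ⇒ cucucucuuVu ⇒ cucucucuuVuu ⇒ cucucucuuuuuu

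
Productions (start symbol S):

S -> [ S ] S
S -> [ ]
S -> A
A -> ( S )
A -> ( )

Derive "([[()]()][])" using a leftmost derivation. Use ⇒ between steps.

S ⇒ A ⇒ (S) ⇒ ([S]S) ⇒ ([[S]S]S) ⇒ ([[A]S]S) ⇒ ([[()]S]S) ⇒ ([[()]A]S) ⇒ ([[()]()]S) ⇒ ([[()]()][])

S ⇒ A   [S -> A]
A ⇒ (S)   [A -> ( S )]
(S) ⇒ ([S]S)   [S -> [ S ] S]
([S]S) ⇒ ([[S]S]S)   [S -> [ S ] S]
([[S]S]S) ⇒ ([[A]S]S)   [S -> A]
([[A]S]S) ⇒ ([[()]S]S)   [A -> ( )]
([[()]S]S) ⇒ ([[()]A]S)   [S -> A]
([[()]A]S) ⇒ ([[()]()]S)   [A -> ( )]
([[()]()]S) ⇒ ([[()]()][])   [S -> [ ]]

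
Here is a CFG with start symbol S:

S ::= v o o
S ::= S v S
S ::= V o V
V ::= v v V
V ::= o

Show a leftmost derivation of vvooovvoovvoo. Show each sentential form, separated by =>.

S=>SvS=>VoVvS=>vvVoVvS=>vvooVvS=>vvooovS=>vvooovSvS=>vvooovvoovS=>vvooovvoovvoo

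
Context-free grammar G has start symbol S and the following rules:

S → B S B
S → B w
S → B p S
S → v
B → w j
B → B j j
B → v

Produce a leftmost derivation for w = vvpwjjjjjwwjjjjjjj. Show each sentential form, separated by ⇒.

S ⇒ BSB ⇒ vSB ⇒ vBpSB ⇒ vvpSB ⇒ vvpBwB ⇒ vvpBjjwB ⇒ vvpBjjjjwB ⇒ vvpwjjjjjwB ⇒ vvpwjjjjjwBjj ⇒ vvpwjjjjjwBjjjj ⇒ vvpwjjjjjwBjjjjjj ⇒ vvpwjjjjjwwjjjjjjj

S ⇒ BSB   [S → B S B]
BSB ⇒ vSB   [B → v]
vSB ⇒ vBpSB   [S → B p S]
vBpSB ⇒ vvpSB   [B → v]
vvpSB ⇒ vvpBwB   [S → B w]
vvpBwB ⇒ vvpBjjwB   [B → B j j]
vvpBjjwB ⇒ vvpBjjjjwB   [B → B j j]
vvpBjjjjwB ⇒ vvpwjjjjjwB   [B → w j]
vvpwjjjjjwB ⇒ vvpwjjjjjwBjj   [B → B j j]
vvpwjjjjjwBjj ⇒ vvpwjjjjjwBjjjj   [B → B j j]
vvpwjjjjjwBjjjj ⇒ vvpwjjjjjwBjjjjjj   [B → B j j]
vvpwjjjjjwBjjjjjj ⇒ vvpwjjjjjwwjjjjjjj   [B → w j]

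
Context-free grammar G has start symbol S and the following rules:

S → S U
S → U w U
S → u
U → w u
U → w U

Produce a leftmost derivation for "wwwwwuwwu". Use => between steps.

S=>UwU=>wUwU=>wwUwU=>wwwUwU=>wwwwUwU=>wwwwwuwU=>wwwwwuwwu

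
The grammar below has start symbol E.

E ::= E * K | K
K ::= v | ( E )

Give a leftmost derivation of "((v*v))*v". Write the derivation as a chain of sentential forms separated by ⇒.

E ⇒ E*K ⇒ K*K ⇒ (E)*K ⇒ (K)*K ⇒ ((E))*K ⇒ ((E*K))*K ⇒ ((K*K))*K ⇒ ((v*K))*K ⇒ ((v*v))*K ⇒ ((v*v))*v

E ⇒ E*K   [E ::= E * K]
E*K ⇒ K*K   [E ::= K]
K*K ⇒ (E)*K   [K ::= ( E )]
(E)*K ⇒ (K)*K   [E ::= K]
(K)*K ⇒ ((E))*K   [K ::= ( E )]
((E))*K ⇒ ((E*K))*K   [E ::= E * K]
((E*K))*K ⇒ ((K*K))*K   [E ::= K]
((K*K))*K ⇒ ((v*K))*K   [K ::= v]
((v*K))*K ⇒ ((v*v))*K   [K ::= v]
((v*v))*K ⇒ ((v*v))*v   [K ::= v]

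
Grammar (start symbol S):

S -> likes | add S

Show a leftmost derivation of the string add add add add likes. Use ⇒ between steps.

S ⇒ add S ⇒ add add S ⇒ add add add S ⇒ add add add add S ⇒ add add add add likes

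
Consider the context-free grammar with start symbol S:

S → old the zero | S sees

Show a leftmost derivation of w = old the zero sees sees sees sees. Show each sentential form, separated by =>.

S => S sees => S sees sees => S sees sees sees => S sees sees sees sees => old the zero sees sees sees sees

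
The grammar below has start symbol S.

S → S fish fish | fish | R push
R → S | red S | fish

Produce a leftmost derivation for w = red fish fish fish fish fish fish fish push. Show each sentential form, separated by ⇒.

S ⇒ R push ⇒ red S push ⇒ red S fish fish push ⇒ red S fish fish fish fish push ⇒ red S fish fish fish fish fish fish push ⇒ red fish fish fish fish fish fish fish push

S ⇒ R push   [S → R push]
R push ⇒ red S push   [R → red S]
red S push ⇒ red S fish fish push   [S → S fish fish]
red S fish fish push ⇒ red S fish fish fish fish push   [S → S fish fish]
red S fish fish fish fish push ⇒ red S fish fish fish fish fish fish push   [S → S fish fish]
red S fish fish fish fish fish fish push ⇒ red fish fish fish fish fish fish fish push   [S → fish]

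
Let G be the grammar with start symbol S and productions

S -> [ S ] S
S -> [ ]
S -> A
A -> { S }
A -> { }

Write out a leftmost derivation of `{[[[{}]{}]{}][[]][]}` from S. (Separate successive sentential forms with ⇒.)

S ⇒ A   [S -> A]
A ⇒ {S}   [A -> { S }]
{S} ⇒ {[S]S}   [S -> [ S ] S]
{[S]S} ⇒ {[[S]S]S}   [S -> [ S ] S]
{[[S]S]S} ⇒ {[[[S]S]S]S}   [S -> [ S ] S]
{[[[S]S]S]S} ⇒ {[[[A]S]S]S}   [S -> A]
{[[[A]S]S]S} ⇒ {[[[{}]S]S]S}   [A -> { }]
{[[[{}]S]S]S} ⇒ {[[[{}]A]S]S}   [S -> A]
{[[[{}]A]S]S} ⇒ {[[[{}]{}]S]S}   [A -> { }]
{[[[{}]{}]S]S} ⇒ {[[[{}]{}]A]S}   [S -> A]
{[[[{}]{}]A]S} ⇒ {[[[{}]{}]{}]S}   [A -> { }]
{[[[{}]{}]{}]S} ⇒ {[[[{}]{}]{}][S]S}   [S -> [ S ] S]
{[[[{}]{}]{}][S]S} ⇒ {[[[{}]{}]{}][[]]S}   [S -> [ ]]
{[[[{}]{}]{}][[]]S} ⇒ {[[[{}]{}]{}][[]][]}   [S -> [ ]]

S ⇒ A ⇒ {S} ⇒ {[S]S} ⇒ {[[S]S]S} ⇒ {[[[S]S]S]S} ⇒ {[[[A]S]S]S} ⇒ {[[[{}]S]S]S} ⇒ {[[[{}]A]S]S} ⇒ {[[[{}]{}]S]S} ⇒ {[[[{}]{}]A]S} ⇒ {[[[{}]{}]{}]S} ⇒ {[[[{}]{}]{}][S]S} ⇒ {[[[{}]{}]{}][[]]S} ⇒ {[[[{}]{}]{}][[]][]}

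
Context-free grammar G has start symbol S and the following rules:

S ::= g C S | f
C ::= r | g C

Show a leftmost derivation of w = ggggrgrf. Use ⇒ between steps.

S ⇒ gCS ⇒ ggCS ⇒ gggCS ⇒ ggggCS ⇒ ggggrS ⇒ ggggrgCS ⇒ ggggrgrS ⇒ ggggrgrf

S ⇒ gCS   [S ::= g C S]
gCS ⇒ ggCS   [C ::= g C]
ggCS ⇒ gggCS   [C ::= g C]
gggCS ⇒ ggggCS   [C ::= g C]
ggggCS ⇒ ggggrS   [C ::= r]
ggggrS ⇒ ggggrgCS   [S ::= g C S]
ggggrgCS ⇒ ggggrgrS   [C ::= r]
ggggrgrS ⇒ ggggrgrf   [S ::= f]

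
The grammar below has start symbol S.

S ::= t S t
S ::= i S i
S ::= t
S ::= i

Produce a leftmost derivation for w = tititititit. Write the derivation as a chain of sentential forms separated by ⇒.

S ⇒ tSt ⇒ tiSit ⇒ titStit ⇒ titiSitit ⇒ tititStitit ⇒ tititititit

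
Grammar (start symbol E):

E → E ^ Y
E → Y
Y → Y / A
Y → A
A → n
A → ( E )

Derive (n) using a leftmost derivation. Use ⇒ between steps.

E ⇒ Y ⇒ A ⇒ (E) ⇒ (Y) ⇒ (A) ⇒ (n)

E ⇒ Y   [E → Y]
Y ⇒ A   [Y → A]
A ⇒ (E)   [A → ( E )]
(E) ⇒ (Y)   [E → Y]
(Y) ⇒ (A)   [Y → A]
(A) ⇒ (n)   [A → n]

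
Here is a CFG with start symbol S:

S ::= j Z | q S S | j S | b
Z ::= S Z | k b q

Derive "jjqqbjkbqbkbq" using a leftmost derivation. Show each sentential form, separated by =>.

S => jZ   [S ::= j Z]
jZ => jSZ   [Z ::= S Z]
jSZ => jjSZ   [S ::= j S]
jjSZ => jjqSSZ   [S ::= q S S]
jjqSSZ => jjqqSSSZ   [S ::= q S S]
jjqqSSSZ => jjqqbSSZ   [S ::= b]
jjqqbSSZ => jjqqbjZSZ   [S ::= j Z]
jjqqbjZSZ => jjqqbjkbqSZ   [Z ::= k b q]
jjqqbjkbqSZ => jjqqbjkbqbZ   [S ::= b]
jjqqbjkbqbZ => jjqqbjkbqbkbq   [Z ::= k b q]

S => jZ => jSZ => jjSZ => jjqSSZ => jjqqSSSZ => jjqqbSSZ => jjqqbjZSZ => jjqqbjkbqSZ => jjqqbjkbqbZ => jjqqbjkbqbkbq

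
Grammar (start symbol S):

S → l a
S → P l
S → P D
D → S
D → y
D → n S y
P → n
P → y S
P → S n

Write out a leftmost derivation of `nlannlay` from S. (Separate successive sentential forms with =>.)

S => PD => nD => nS => nPD => nSnD => nlanD => nlannSy => nlannlay

S => PD   [S → P D]
PD => nD   [P → n]
nD => nS   [D → S]
nS => nPD   [S → P D]
nPD => nSnD   [P → S n]
nSnD => nlanD   [S → l a]
nlanD => nlannSy   [D → n S y]
nlannSy => nlannlay   [S → l a]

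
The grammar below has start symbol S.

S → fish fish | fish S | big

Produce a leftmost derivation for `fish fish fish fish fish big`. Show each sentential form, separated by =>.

S => fish S => fish fish S => fish fish fish S => fish fish fish fish S => fish fish fish fish fish S => fish fish fish fish fish big

S => fish S   [S → fish S]
fish S => fish fish S   [S → fish S]
fish fish S => fish fish fish S   [S → fish S]
fish fish fish S => fish fish fish fish S   [S → fish S]
fish fish fish fish S => fish fish fish fish fish S   [S → fish S]
fish fish fish fish fish S => fish fish fish fish fish big   [S → big]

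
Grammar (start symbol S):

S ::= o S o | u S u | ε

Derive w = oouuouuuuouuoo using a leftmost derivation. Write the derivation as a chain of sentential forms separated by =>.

S => oSo => ooSoo => oouSuoo => oouuSuuoo => oouuoSouuoo => oouuouSuouuoo => oouuouuSuuouuoo => oouuouuuuouuoo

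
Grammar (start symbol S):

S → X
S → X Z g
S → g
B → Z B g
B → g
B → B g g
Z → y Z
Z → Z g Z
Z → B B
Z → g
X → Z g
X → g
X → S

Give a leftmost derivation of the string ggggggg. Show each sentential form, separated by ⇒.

S ⇒ XZg   [S → X Z g]
XZg ⇒ SZg   [X → S]
SZg ⇒ XZgZg   [S → X Z g]
XZgZg ⇒ SZgZg   [X → S]
SZgZg ⇒ XZgZgZg   [S → X Z g]
XZgZgZg ⇒ gZgZgZg   [X → g]
gZgZgZg ⇒ gggZgZg   [Z → g]
gggZgZg ⇒ gggggZg   [Z → g]
gggggZg ⇒ ggggggg   [Z → g]

S ⇒ XZg ⇒ SZg ⇒ XZgZg ⇒ SZgZg ⇒ XZgZgZg ⇒ gZgZgZg ⇒ gggZgZg ⇒ gggggZg ⇒ ggggggg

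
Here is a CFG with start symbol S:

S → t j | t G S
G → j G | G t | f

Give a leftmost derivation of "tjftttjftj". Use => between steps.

S => tGS => tGtS => tGttS => tjGttS => tjfttS => tjftttGS => tjftttjGS => tjftttjfS => tjftttjftj

S => tGS   [S → t G S]
tGS => tGtS   [G → G t]
tGtS => tGttS   [G → G t]
tGttS => tjGttS   [G → j G]
tjGttS => tjfttS   [G → f]
tjfttS => tjftttGS   [S → t G S]
tjftttGS => tjftttjGS   [G → j G]
tjftttjGS => tjftttjfS   [G → f]
tjftttjfS => tjftttjftj   [S → t j]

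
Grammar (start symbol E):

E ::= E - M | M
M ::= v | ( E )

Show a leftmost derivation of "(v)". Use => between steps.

E => M => (E) => (M) => (v)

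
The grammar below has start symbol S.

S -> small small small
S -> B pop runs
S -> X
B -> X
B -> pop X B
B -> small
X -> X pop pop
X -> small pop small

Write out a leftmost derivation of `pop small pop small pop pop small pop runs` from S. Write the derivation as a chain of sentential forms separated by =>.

S => B pop runs => pop X B pop runs => pop X pop pop B pop runs => pop small pop small pop pop B pop runs => pop small pop small pop pop small pop runs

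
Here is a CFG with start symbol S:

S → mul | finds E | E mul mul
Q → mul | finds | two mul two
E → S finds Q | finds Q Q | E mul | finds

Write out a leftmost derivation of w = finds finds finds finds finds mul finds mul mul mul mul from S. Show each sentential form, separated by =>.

S => E mul mul => E mul mul mul => S finds Q mul mul mul => finds E finds Q mul mul mul => finds E mul finds Q mul mul mul => finds S finds Q mul finds Q mul mul mul => finds finds E finds Q mul finds Q mul mul mul => finds finds finds finds Q mul finds Q mul mul mul => finds finds finds finds finds mul finds Q mul mul mul => finds finds finds finds finds mul finds mul mul mul mul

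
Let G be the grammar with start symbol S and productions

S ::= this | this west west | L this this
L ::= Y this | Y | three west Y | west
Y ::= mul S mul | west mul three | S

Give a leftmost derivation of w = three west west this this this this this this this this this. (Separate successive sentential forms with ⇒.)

S ⇒ L this this ⇒ Y this this ⇒ S this this ⇒ L this this this this ⇒ Y this this this this this ⇒ S this this this this this ⇒ L this this this this this this this ⇒ three west Y this this this this this this this ⇒ three west S this this this this this this this ⇒ three west L this this this this this this this this this ⇒ three west west this this this this this this this this this

S ⇒ L this this   [S ::= L this this]
L this this ⇒ Y this this   [L ::= Y]
Y this this ⇒ S this this   [Y ::= S]
S this this ⇒ L this this this this   [S ::= L this this]
L this this this this ⇒ Y this this this this this   [L ::= Y this]
Y this this this this this ⇒ S this this this this this   [Y ::= S]
S this this this this this ⇒ L this this this this this this this   [S ::= L this this]
L this this this this this this this ⇒ three west Y this this this this this this this   [L ::= three west Y]
three west Y this this this this this this this ⇒ three west S this this this this this this this   [Y ::= S]
three west S this this this this this this this ⇒ three west L this this this this this this this this this   [S ::= L this this]
three west L this this this this this this this this this ⇒ three west west this this this this this this this this this   [L ::= west]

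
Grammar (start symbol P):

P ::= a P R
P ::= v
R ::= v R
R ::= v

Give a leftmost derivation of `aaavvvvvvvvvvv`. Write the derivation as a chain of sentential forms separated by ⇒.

P⇒aPR⇒aaPRR⇒aaaPRRR⇒aaavRRR⇒aaavvRRR⇒aaavvvRRR⇒aaavvvvRRR⇒aaavvvvvRRR⇒aaavvvvvvRRR⇒aaavvvvvvvRRR⇒aaavvvvvvvvRR⇒aaavvvvvvvvvRR⇒aaavvvvvvvvvvR⇒aaavvvvvvvvvvv

P ⇒ aPR   [P ::= a P R]
aPR ⇒ aaPRR   [P ::= a P R]
aaPRR ⇒ aaaPRRR   [P ::= a P R]
aaaPRRR ⇒ aaavRRR   [P ::= v]
aaavRRR ⇒ aaavvRRR   [R ::= v R]
aaavvRRR ⇒ aaavvvRRR   [R ::= v R]
aaavvvRRR ⇒ aaavvvvRRR   [R ::= v R]
aaavvvvRRR ⇒ aaavvvvvRRR   [R ::= v R]
aaavvvvvRRR ⇒ aaavvvvvvRRR   [R ::= v R]
aaavvvvvvRRR ⇒ aaavvvvvvvRRR   [R ::= v R]
aaavvvvvvvRRR ⇒ aaavvvvvvvvRR   [R ::= v]
aaavvvvvvvvRR ⇒ aaavvvvvvvvvRR   [R ::= v R]
aaavvvvvvvvvRR ⇒ aaavvvvvvvvvvR   [R ::= v]
aaavvvvvvvvvvR ⇒ aaavvvvvvvvvvv   [R ::= v]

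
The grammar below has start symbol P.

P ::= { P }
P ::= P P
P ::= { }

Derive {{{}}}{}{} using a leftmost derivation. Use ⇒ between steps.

P ⇒ PP   [P ::= P P]
PP ⇒ PPP   [P ::= P P]
PPP ⇒ {P}PP   [P ::= { P }]
{P}PP ⇒ {{P}}PP   [P ::= { P }]
{{P}}PP ⇒ {{{}}}PP   [P ::= { }]
{{{}}}PP ⇒ {{{}}}{}P   [P ::= { }]
{{{}}}{}P ⇒ {{{}}}{}{}   [P ::= { }]

P⇒PP⇒PPP⇒{P}PP⇒{{P}}PP⇒{{{}}}PP⇒{{{}}}{}P⇒{{{}}}{}{}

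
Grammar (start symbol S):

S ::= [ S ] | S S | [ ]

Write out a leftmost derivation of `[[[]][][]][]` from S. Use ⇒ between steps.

S⇒SS⇒[S]S⇒[SS]S⇒[SSS]S⇒[[S]SS]S⇒[[[]]SS]S⇒[[[]][]S]S⇒[[[]][][]]S⇒[[[]][][]][]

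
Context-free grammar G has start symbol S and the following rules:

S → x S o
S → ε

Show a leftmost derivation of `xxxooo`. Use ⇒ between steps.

S ⇒ xSo ⇒ xxSoo ⇒ xxxSooo ⇒ xxxooo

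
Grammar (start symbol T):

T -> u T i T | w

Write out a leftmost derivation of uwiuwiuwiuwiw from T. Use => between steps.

T=>uTiT=>uwiT=>uwiuTiT=>uwiuwiT=>uwiuwiuTiT=>uwiuwiuwiT=>uwiuwiuwiuTiT=>uwiuwiuwiuwiT=>uwiuwiuwiuwiw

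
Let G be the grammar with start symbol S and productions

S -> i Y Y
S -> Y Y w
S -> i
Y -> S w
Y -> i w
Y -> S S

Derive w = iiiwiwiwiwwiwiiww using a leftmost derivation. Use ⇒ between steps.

S⇒YYw⇒SSYw⇒iYYSYw⇒iSSYSYw⇒iiYYSYSYw⇒iiSwYSYSYw⇒iiiwYSYSYw⇒iiiwiwSYSYw⇒iiiwiwYYwYSYw⇒iiiwiwiwYwYSYw⇒iiiwiwiwiwwYSYw⇒iiiwiwiwiwwiwSYw⇒iiiwiwiwiwwiwiYw⇒iiiwiwiwiwwiwiiww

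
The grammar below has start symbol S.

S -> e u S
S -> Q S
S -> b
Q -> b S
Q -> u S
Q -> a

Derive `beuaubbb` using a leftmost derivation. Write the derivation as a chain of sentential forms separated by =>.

S => QS => bSS => beuSS => beuQSS => beuaSS => beuaQSS => beuauSSS => beuaubSS => beuaubbS => beuaubbb

S => QS   [S -> Q S]
QS => bSS   [Q -> b S]
bSS => beuSS   [S -> e u S]
beuSS => beuQSS   [S -> Q S]
beuQSS => beuaSS   [Q -> a]
beuaSS => beuaQSS   [S -> Q S]
beuaQSS => beuauSSS   [Q -> u S]
beuauSSS => beuaubSS   [S -> b]
beuaubSS => beuaubbS   [S -> b]
beuaubbS => beuaubbb   [S -> b]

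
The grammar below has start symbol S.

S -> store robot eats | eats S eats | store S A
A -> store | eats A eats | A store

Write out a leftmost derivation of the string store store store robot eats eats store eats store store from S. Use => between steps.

S => store S A => store store S A A => store store store robot eats A A => store store store robot eats A store A => store store store robot eats eats A eats store A => store store store robot eats eats store eats store A => store store store robot eats eats store eats store store

S => store S A   [S -> store S A]
store S A => store store S A A   [S -> store S A]
store store S A A => store store store robot eats A A   [S -> store robot eats]
store store store robot eats A A => store store store robot eats A store A   [A -> A store]
store store store robot eats A store A => store store store robot eats eats A eats store A   [A -> eats A eats]
store store store robot eats eats A eats store A => store store store robot eats eats store eats store A   [A -> store]
store store store robot eats eats store eats store A => store store store robot eats eats store eats store store   [A -> store]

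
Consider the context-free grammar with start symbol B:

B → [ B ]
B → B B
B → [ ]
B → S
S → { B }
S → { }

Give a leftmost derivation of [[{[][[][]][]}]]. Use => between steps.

B => [B] => [[B]] => [[S]] => [[{B}]] => [[{BB}]] => [[{[]B}]] => [[{[]BB}]] => [[{[][B]B}]] => [[{[][BB]B}]] => [[{[][[]B]B}]] => [[{[][[][]]B}]] => [[{[][[][]][]}]]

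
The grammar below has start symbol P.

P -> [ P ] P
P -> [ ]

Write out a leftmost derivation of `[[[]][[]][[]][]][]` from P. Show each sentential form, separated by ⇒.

P ⇒ [P]P ⇒ [[P]P]P ⇒ [[[]]P]P ⇒ [[[]][P]P]P ⇒ [[[]][[]]P]P ⇒ [[[]][[]][P]P]P ⇒ [[[]][[]][[]]P]P ⇒ [[[]][[]][[]][]]P ⇒ [[[]][[]][[]][]][]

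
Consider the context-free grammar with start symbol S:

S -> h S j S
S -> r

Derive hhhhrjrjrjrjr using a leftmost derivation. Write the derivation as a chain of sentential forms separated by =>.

S => hSjS   [S -> h S j S]
hSjS => hhSjSjS   [S -> h S j S]
hhSjSjS => hhhSjSjSjS   [S -> h S j S]
hhhSjSjSjS => hhhhSjSjSjSjS   [S -> h S j S]
hhhhSjSjSjSjS => hhhhrjSjSjSjS   [S -> r]
hhhhrjSjSjSjS => hhhhrjrjSjSjS   [S -> r]
hhhhrjrjSjSjS => hhhhrjrjrjSjS   [S -> r]
hhhhrjrjrjSjS => hhhhrjrjrjrjS   [S -> r]
hhhhrjrjrjrjS => hhhhrjrjrjrjr   [S -> r]

S=>hSjS=>hhSjSjS=>hhhSjSjSjS=>hhhhSjSjSjSjS=>hhhhrjSjSjSjS=>hhhhrjrjSjSjS=>hhhhrjrjrjSjS=>hhhhrjrjrjrjS=>hhhhrjrjrjrjr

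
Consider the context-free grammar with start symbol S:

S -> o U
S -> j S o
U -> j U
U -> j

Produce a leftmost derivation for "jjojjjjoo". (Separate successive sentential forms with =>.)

S => jSo   [S -> j S o]
jSo => jjSoo   [S -> j S o]
jjSoo => jjoUoo   [S -> o U]
jjoUoo => jjojUoo   [U -> j U]
jjojUoo => jjojjUoo   [U -> j U]
jjojjUoo => jjojjjUoo   [U -> j U]
jjojjjUoo => jjojjjjoo   [U -> j]

S=>jSo=>jjSoo=>jjoUoo=>jjojUoo=>jjojjUoo=>jjojjjUoo=>jjojjjjoo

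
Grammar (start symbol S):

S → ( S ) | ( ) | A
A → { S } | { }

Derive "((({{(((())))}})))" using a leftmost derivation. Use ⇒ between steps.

S ⇒ (S) ⇒ ((S)) ⇒ (((S))) ⇒ (((A))) ⇒ ((({S}))) ⇒ ((({A}))) ⇒ ((({{S}}))) ⇒ ((({{(S)}}))) ⇒ ((({{((S))}}))) ⇒ ((({{(((S)))}}))) ⇒ ((({{(((())))}})))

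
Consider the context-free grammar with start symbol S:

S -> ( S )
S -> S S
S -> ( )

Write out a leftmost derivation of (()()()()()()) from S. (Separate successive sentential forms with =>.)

S=>(S)=>(SS)=>(()S)=>(()SS)=>(()SSS)=>(()SSSS)=>(()SSSSS)=>(()()SSSS)=>(()()()SSS)=>(()()()()SS)=>(()()()()()S)=>(()()()()()())

S => (S)   [S -> ( S )]
(S) => (SS)   [S -> S S]
(SS) => (()S)   [S -> ( )]
(()S) => (()SS)   [S -> S S]
(()SS) => (()SSS)   [S -> S S]
(()SSS) => (()SSSS)   [S -> S S]
(()SSSS) => (()SSSSS)   [S -> S S]
(()SSSSS) => (()()SSSS)   [S -> ( )]
(()()SSSS) => (()()()SSS)   [S -> ( )]
(()()()SSS) => (()()()()SS)   [S -> ( )]
(()()()()SS) => (()()()()()S)   [S -> ( )]
(()()()()()S) => (()()()()()())   [S -> ( )]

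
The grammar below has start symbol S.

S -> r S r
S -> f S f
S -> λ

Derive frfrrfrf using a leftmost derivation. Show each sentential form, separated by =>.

S=>fSf=>frSrf=>frfSfrf=>frfrSrfrf=>frfrrfrf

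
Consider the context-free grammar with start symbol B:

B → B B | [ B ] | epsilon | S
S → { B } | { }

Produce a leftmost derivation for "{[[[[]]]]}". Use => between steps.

B=>S=>{B}=>{[B]}=>{[BB]}=>{[[B]B]}=>{[[[B]]B]}=>{[[[[B]]]B]}=>{[[[[]]]B]}=>{[[[[]]]]}

B => S   [B → S]
S => {B}   [S → { B }]
{B} => {[B]}   [B → [ B ]]
{[B]} => {[BB]}   [B → B B]
{[BB]} => {[[B]B]}   [B → [ B ]]
{[[B]B]} => {[[[B]]B]}   [B → [ B ]]
{[[[B]]B]} => {[[[[B]]]B]}   [B → [ B ]]
{[[[[B]]]B]} => {[[[[]]]B]}   [B → epsilon]
{[[[[]]]B]} => {[[[[]]]]}   [B → epsilon]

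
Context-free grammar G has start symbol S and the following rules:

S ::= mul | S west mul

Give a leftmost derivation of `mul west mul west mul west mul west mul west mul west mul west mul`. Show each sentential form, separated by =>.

S => S west mul => S west mul west mul => S west mul west mul west mul => S west mul west mul west mul west mul => S west mul west mul west mul west mul west mul => S west mul west mul west mul west mul west mul west mul => S west mul west mul west mul west mul west mul west mul west mul => mul west mul west mul west mul west mul west mul west mul west mul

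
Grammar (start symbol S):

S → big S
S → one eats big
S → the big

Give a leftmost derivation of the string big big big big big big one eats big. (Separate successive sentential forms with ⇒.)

S ⇒ big S ⇒ big big S ⇒ big big big S ⇒ big big big big S ⇒ big big big big big S ⇒ big big big big big big S ⇒ big big big big big big one eats big

S ⇒ big S   [S → big S]
big S ⇒ big big S   [S → big S]
big big S ⇒ big big big S   [S → big S]
big big big S ⇒ big big big big S   [S → big S]
big big big big S ⇒ big big big big big S   [S → big S]
big big big big big S ⇒ big big big big big big S   [S → big S]
big big big big big big S ⇒ big big big big big big one eats big   [S → one eats big]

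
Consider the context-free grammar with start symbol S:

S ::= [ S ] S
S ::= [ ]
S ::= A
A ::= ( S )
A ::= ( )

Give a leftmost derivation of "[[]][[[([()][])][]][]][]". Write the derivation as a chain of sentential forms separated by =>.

S => [S]S => [[]]S => [[]][S]S => [[]][[S]S]S => [[]][[[S]S]S]S => [[]][[[A]S]S]S => [[]][[[(S)]S]S]S => [[]][[[([S]S)]S]S]S => [[]][[[([A]S)]S]S]S => [[]][[[([()]S)]S]S]S => [[]][[[([()][])]S]S]S => [[]][[[([()][])][]]S]S => [[]][[[([()][])][]][]]S => [[]][[[([()][])][]][]][]

S => [S]S   [S ::= [ S ] S]
[S]S => [[]]S   [S ::= [ ]]
[[]]S => [[]][S]S   [S ::= [ S ] S]
[[]][S]S => [[]][[S]S]S   [S ::= [ S ] S]
[[]][[S]S]S => [[]][[[S]S]S]S   [S ::= [ S ] S]
[[]][[[S]S]S]S => [[]][[[A]S]S]S   [S ::= A]
[[]][[[A]S]S]S => [[]][[[(S)]S]S]S   [A ::= ( S )]
[[]][[[(S)]S]S]S => [[]][[[([S]S)]S]S]S   [S ::= [ S ] S]
[[]][[[([S]S)]S]S]S => [[]][[[([A]S)]S]S]S   [S ::= A]
[[]][[[([A]S)]S]S]S => [[]][[[([()]S)]S]S]S   [A ::= ( )]
[[]][[[([()]S)]S]S]S => [[]][[[([()][])]S]S]S   [S ::= [ ]]
[[]][[[([()][])]S]S]S => [[]][[[([()][])][]]S]S   [S ::= [ ]]
[[]][[[([()][])][]]S]S => [[]][[[([()][])][]][]]S   [S ::= [ ]]
[[]][[[([()][])][]][]]S => [[]][[[([()][])][]][]][]   [S ::= [ ]]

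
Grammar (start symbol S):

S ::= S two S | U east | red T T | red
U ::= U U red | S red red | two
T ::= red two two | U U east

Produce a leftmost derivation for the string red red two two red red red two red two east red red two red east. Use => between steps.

S => U east   [S ::= U east]
U east => U U red east   [U ::= U U red]
U U red east => S red red U red east   [U ::= S red red]
S red red U red east => red T T red red U red east   [S ::= red T T]
red T T red red U red east => red red two two T red red U red east   [T ::= red two two]
red red two two T red red U red east => red red two two U U east red red U red east   [T ::= U U east]
red red two two U U east red red U red east => red red two two U U red U east red red U red east   [U ::= U U red]
red red two two U U red U east red red U red east => red red two two S red red U red U east red red U red east   [U ::= S red red]
red red two two S red red U red U east red red U red east => red red two two red red red U red U east red red U red east   [S ::= red]
red red two two red red red U red U east red red U red east => red red two two red red red two red U east red red U red east   [U ::= two]
red red two two red red red two red U east red red U red east => red red two two red red red two red two east red red U red east   [U ::= two]
red red two two red red red two red two east red red U red east => red red two two red red red two red two east red red two red east   [U ::= two]

S => U east => U U red east => S red red U red east => red T T red red U red east => red red two two T red red U red east => red red two two U U east red red U red east => red red two two U U red U east red red U red east => red red two two S red red U red U east red red U red east => red red two two red red red U red U east red red U red east => red red two two red red red two red U east red red U red east => red red two two red red red two red two east red red U red east => red red two two red red red two red two east red red two red east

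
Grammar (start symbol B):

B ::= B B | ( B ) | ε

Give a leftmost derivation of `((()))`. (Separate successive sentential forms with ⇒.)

B ⇒ (B) ⇒ (BB) ⇒ (BBB) ⇒ (BBBB) ⇒ ((B)BBB) ⇒ ((BB)BBB) ⇒ ((BBB)BBB) ⇒ (((B)BB)BBB) ⇒ ((()BB)BBB) ⇒ ((()B)BBB) ⇒ ((())BBB) ⇒ ((())BB) ⇒ ((())B) ⇒ ((()))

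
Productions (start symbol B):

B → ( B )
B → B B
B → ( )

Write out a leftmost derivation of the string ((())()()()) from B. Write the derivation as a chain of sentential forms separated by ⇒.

B ⇒ (B) ⇒ (BB) ⇒ (BBB) ⇒ (BBBB) ⇒ ((B)BBB) ⇒ ((())BBB) ⇒ ((())()BB) ⇒ ((())()()B) ⇒ ((())()()())

B ⇒ (B)   [B → ( B )]
(B) ⇒ (BB)   [B → B B]
(BB) ⇒ (BBB)   [B → B B]
(BBB) ⇒ (BBBB)   [B → B B]
(BBBB) ⇒ ((B)BBB)   [B → ( B )]
((B)BBB) ⇒ ((())BBB)   [B → ( )]
((())BBB) ⇒ ((())()BB)   [B → ( )]
((())()BB) ⇒ ((())()()B)   [B → ( )]
((())()()B) ⇒ ((())()()())   [B → ( )]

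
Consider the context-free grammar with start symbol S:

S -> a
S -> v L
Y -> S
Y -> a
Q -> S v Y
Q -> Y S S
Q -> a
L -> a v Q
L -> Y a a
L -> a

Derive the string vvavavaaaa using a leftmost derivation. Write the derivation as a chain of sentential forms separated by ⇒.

S⇒vL⇒vYaa⇒vSaa⇒vvLaa⇒vvavQaa⇒vvavYSSaa⇒vvavaSSaa⇒vvavavLSaa⇒vvavavaSaa⇒vvavavaaaa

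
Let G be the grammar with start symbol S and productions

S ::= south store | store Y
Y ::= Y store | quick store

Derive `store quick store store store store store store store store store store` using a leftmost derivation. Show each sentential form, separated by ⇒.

S ⇒ store Y ⇒ store Y store ⇒ store Y store store ⇒ store Y store store store ⇒ store Y store store store store ⇒ store Y store store store store store ⇒ store Y store store store store store store ⇒ store Y store store store store store store store ⇒ store Y store store store store store store store store ⇒ store Y store store store store store store store store store ⇒ store quick store store store store store store store store store store

S ⇒ store Y   [S ::= store Y]
store Y ⇒ store Y store   [Y ::= Y store]
store Y store ⇒ store Y store store   [Y ::= Y store]
store Y store store ⇒ store Y store store store   [Y ::= Y store]
store Y store store store ⇒ store Y store store store store   [Y ::= Y store]
store Y store store store store ⇒ store Y store store store store store   [Y ::= Y store]
store Y store store store store store ⇒ store Y store store store store store store   [Y ::= Y store]
store Y store store store store store store ⇒ store Y store store store store store store store   [Y ::= Y store]
store Y store store store store store store store ⇒ store Y store store store store store store store store   [Y ::= Y store]
store Y store store store store store store store store ⇒ store Y store store store store store store store store store   [Y ::= Y store]
store Y store store store store store store store store store ⇒ store quick store store store store store store store store store store   [Y ::= quick store]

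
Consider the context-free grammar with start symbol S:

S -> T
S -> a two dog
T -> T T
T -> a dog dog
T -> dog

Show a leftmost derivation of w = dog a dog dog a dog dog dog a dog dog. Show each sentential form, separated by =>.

S => T => T T => dog T => dog T T => dog T T T => dog T T T T => dog a dog dog T T T => dog a dog dog a dog dog T T => dog a dog dog a dog dog dog T => dog a dog dog a dog dog dog a dog dog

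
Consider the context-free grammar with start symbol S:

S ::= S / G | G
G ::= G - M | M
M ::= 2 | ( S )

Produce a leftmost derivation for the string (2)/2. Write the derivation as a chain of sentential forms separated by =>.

S => S/G   [S ::= S / G]
S/G => G/G   [S ::= G]
G/G => M/G   [G ::= M]
M/G => (S)/G   [M ::= ( S )]
(S)/G => (G)/G   [S ::= G]
(G)/G => (M)/G   [G ::= M]
(M)/G => (2)/G   [M ::= 2]
(2)/G => (2)/M   [G ::= M]
(2)/M => (2)/2   [M ::= 2]

S=>S/G=>G/G=>M/G=>(S)/G=>(G)/G=>(M)/G=>(2)/G=>(2)/M=>(2)/2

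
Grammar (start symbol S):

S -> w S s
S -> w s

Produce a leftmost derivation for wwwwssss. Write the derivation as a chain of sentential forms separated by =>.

S => wSs => wwSss => wwwSsss => wwwwssss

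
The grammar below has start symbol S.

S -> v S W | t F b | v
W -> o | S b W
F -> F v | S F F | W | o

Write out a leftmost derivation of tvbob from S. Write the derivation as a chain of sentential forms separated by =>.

S => tFb   [S -> t F b]
tFb => tWb   [F -> W]
tWb => tSbWb   [W -> S b W]
tSbWb => tvbWb   [S -> v]
tvbWb => tvbob   [W -> o]

S => tFb => tWb => tSbWb => tvbWb => tvbob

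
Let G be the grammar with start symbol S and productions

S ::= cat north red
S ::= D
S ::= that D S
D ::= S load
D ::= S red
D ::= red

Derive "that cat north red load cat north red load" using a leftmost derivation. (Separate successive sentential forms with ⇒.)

S ⇒ D ⇒ S load ⇒ that D S load ⇒ that S load S load ⇒ that cat north red load S load ⇒ that cat north red load cat north red load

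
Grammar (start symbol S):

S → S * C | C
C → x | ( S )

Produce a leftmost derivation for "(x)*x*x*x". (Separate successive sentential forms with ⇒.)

S ⇒ S*C   [S → S * C]
S*C ⇒ S*C*C   [S → S * C]
S*C*C ⇒ S*C*C*C   [S → S * C]
S*C*C*C ⇒ C*C*C*C   [S → C]
C*C*C*C ⇒ (S)*C*C*C   [C → ( S )]
(S)*C*C*C ⇒ (C)*C*C*C   [S → C]
(C)*C*C*C ⇒ (x)*C*C*C   [C → x]
(x)*C*C*C ⇒ (x)*x*C*C   [C → x]
(x)*x*C*C ⇒ (x)*x*x*C   [C → x]
(x)*x*x*C ⇒ (x)*x*x*x   [C → x]

S⇒S*C⇒S*C*C⇒S*C*C*C⇒C*C*C*C⇒(S)*C*C*C⇒(C)*C*C*C⇒(x)*C*C*C⇒(x)*x*C*C⇒(x)*x*x*C⇒(x)*x*x*x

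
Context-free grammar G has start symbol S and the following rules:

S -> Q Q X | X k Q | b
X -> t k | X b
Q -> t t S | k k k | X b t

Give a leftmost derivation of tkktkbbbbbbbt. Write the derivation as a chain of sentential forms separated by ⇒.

S ⇒ XkQ ⇒ tkkQ ⇒ tkkXbt ⇒ tkkXbbt ⇒ tkkXbbbt ⇒ tkkXbbbbt ⇒ tkkXbbbbbt ⇒ tkkXbbbbbbt ⇒ tkkXbbbbbbbt ⇒ tkktkbbbbbbbt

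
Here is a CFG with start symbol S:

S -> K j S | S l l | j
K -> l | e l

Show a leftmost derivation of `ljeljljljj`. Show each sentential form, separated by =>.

S => KjS   [S -> K j S]
KjS => ljS   [K -> l]
ljS => ljKjS   [S -> K j S]
ljKjS => ljeljS   [K -> e l]
ljeljS => ljeljKjS   [S -> K j S]
ljeljKjS => ljeljljS   [K -> l]
ljeljljS => ljeljljKjS   [S -> K j S]
ljeljljKjS => ljeljljljS   [K -> l]
ljeljljljS => ljeljljljj   [S -> j]

S=>KjS=>ljS=>ljKjS=>ljeljS=>ljeljKjS=>ljeljljS=>ljeljljKjS=>ljeljljljS=>ljeljljljj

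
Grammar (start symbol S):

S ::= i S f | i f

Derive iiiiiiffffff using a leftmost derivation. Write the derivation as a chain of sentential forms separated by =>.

S => iSf => iiSff => iiiSfff => iiiiSffff => iiiiiSfffff => iiiiiiffffff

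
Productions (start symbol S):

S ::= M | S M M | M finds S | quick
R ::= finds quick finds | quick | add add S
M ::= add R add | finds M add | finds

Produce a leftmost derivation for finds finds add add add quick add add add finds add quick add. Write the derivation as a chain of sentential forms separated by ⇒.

S ⇒ S M M ⇒ M M M ⇒ finds M add M M ⇒ finds finds M add add M M ⇒ finds finds add R add add add M M ⇒ finds finds add add add S add add add M M ⇒ finds finds add add add quick add add add M M ⇒ finds finds add add add quick add add add finds M ⇒ finds finds add add add quick add add add finds add R add ⇒ finds finds add add add quick add add add finds add quick add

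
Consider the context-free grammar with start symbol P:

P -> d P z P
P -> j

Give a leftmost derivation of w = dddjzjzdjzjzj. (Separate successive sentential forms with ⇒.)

P ⇒ dPzP   [P -> d P z P]
dPzP ⇒ ddPzPzP   [P -> d P z P]
ddPzPzP ⇒ dddPzPzPzP   [P -> d P z P]
dddPzPzPzP ⇒ dddjzPzPzP   [P -> j]
dddjzPzPzP ⇒ dddjzjzPzP   [P -> j]
dddjzjzPzP ⇒ dddjzjzdPzPzP   [P -> d P z P]
dddjzjzdPzPzP ⇒ dddjzjzdjzPzP   [P -> j]
dddjzjzdjzPzP ⇒ dddjzjzdjzjzP   [P -> j]
dddjzjzdjzjzP ⇒ dddjzjzdjzjzj   [P -> j]

P⇒dPzP⇒ddPzPzP⇒dddPzPzPzP⇒dddjzPzPzP⇒dddjzjzPzP⇒dddjzjzdPzPzP⇒dddjzjzdjzPzP⇒dddjzjzdjzjzP⇒dddjzjzdjzjzj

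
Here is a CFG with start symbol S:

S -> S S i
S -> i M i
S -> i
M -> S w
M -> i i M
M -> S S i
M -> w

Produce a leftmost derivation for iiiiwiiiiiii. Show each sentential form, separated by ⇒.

S ⇒ SSi   [S -> S S i]
SSi ⇒ SSiSi   [S -> S S i]
SSiSi ⇒ SSiSiSi   [S -> S S i]
SSiSiSi ⇒ iMiSiSiSi   [S -> i M i]
iMiSiSiSi ⇒ iiiMiSiSiSi   [M -> i i M]
iiiMiSiSiSi ⇒ iiiSwiSiSiSi   [M -> S w]
iiiSwiSiSiSi ⇒ iiiiwiSiSiSi   [S -> i]
iiiiwiSiSiSi ⇒ iiiiwiiiSiSi   [S -> i]
iiiiwiiiSiSi ⇒ iiiiwiiiiiSi   [S -> i]
iiiiwiiiiiSi ⇒ iiiiwiiiiiii   [S -> i]

S ⇒ SSi ⇒ SSiSi ⇒ SSiSiSi ⇒ iMiSiSiSi ⇒ iiiMiSiSiSi ⇒ iiiSwiSiSiSi ⇒ iiiiwiSiSiSi ⇒ iiiiwiiiSiSi ⇒ iiiiwiiiiiSi ⇒ iiiiwiiiiiii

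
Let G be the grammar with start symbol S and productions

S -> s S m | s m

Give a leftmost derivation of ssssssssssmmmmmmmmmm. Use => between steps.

S => sSm => ssSmm => sssSmmm => ssssSmmmm => sssssSmmmmm => ssssssSmmmmmm => sssssssSmmmmmmm => ssssssssSmmmmmmmm => sssssssssSmmmmmmmmm => ssssssssssmmmmmmmmmm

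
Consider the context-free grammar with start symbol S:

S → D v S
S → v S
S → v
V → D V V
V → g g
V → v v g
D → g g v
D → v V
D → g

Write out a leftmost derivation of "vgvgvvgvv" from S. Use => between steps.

S => vS   [S → v S]
vS => vDvS   [S → D v S]
vDvS => vgvS   [D → g]
vgvS => vgvDvS   [S → D v S]
vgvDvS => vgvgvS   [D → g]
vgvgvS => vgvgvvS   [S → v S]
vgvgvvS => vgvgvvDvS   [S → D v S]
vgvgvvDvS => vgvgvvgvS   [D → g]
vgvgvvgvS => vgvgvvgvv   [S → v]

S => vS => vDvS => vgvS => vgvDvS => vgvgvS => vgvgvvS => vgvgvvDvS => vgvgvvgvS => vgvgvvgvv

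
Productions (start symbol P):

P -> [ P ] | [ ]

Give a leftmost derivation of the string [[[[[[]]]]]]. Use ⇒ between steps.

P ⇒ [P]   [P -> [ P ]]
[P] ⇒ [[P]]   [P -> [ P ]]
[[P]] ⇒ [[[P]]]   [P -> [ P ]]
[[[P]]] ⇒ [[[[P]]]]   [P -> [ P ]]
[[[[P]]]] ⇒ [[[[[P]]]]]   [P -> [ P ]]
[[[[[P]]]]] ⇒ [[[[[[]]]]]]   [P -> [ ]]

P ⇒ [P] ⇒ [[P]] ⇒ [[[P]]] ⇒ [[[[P]]]] ⇒ [[[[[P]]]]] ⇒ [[[[[[]]]]]]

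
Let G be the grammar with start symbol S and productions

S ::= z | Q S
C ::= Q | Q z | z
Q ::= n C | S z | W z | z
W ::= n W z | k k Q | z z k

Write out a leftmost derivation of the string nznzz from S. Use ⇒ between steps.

S⇒QS⇒nCS⇒nzS⇒nzQS⇒nznCS⇒nznQS⇒nznzS⇒nznzz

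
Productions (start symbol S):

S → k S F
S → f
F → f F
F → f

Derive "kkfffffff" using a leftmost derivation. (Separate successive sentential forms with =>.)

S => kSF => kkSFF => kkfFF => kkffFF => kkfffFF => kkffffFF => kkfffffFF => kkffffffF => kkfffffff

S => kSF   [S → k S F]
kSF => kkSFF   [S → k S F]
kkSFF => kkfFF   [S → f]
kkfFF => kkffFF   [F → f F]
kkffFF => kkfffFF   [F → f F]
kkfffFF => kkffffFF   [F → f F]
kkffffFF => kkfffffFF   [F → f F]
kkfffffFF => kkffffffF   [F → f]
kkffffffF => kkfffffff   [F → f]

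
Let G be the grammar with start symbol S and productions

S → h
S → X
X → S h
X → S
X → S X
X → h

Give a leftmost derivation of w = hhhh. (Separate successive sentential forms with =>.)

S => X   [S → X]
X => SX   [X → S X]
SX => hX   [S → h]
hX => hSX   [X → S X]
hSX => hXX   [S → X]
hXX => hSXX   [X → S X]
hSXX => hhXX   [S → h]
hhXX => hhhX   [X → h]
hhhX => hhhh   [X → h]

S => X => SX => hX => hSX => hXX => hSXX => hhXX => hhhX => hhhh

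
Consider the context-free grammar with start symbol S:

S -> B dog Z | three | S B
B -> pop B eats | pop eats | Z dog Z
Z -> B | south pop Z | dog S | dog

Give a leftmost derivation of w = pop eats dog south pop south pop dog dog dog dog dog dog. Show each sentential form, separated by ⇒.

S ⇒ S B ⇒ B dog Z B ⇒ Z dog Z dog Z B ⇒ B dog Z dog Z B ⇒ pop eats dog Z dog Z B ⇒ pop eats dog south pop Z dog Z B ⇒ pop eats dog south pop south pop Z dog Z B ⇒ pop eats dog south pop south pop dog dog Z B ⇒ pop eats dog south pop south pop dog dog dog B ⇒ pop eats dog south pop south pop dog dog dog Z dog Z ⇒ pop eats dog south pop south pop dog dog dog dog dog Z ⇒ pop eats dog south pop south pop dog dog dog dog dog dog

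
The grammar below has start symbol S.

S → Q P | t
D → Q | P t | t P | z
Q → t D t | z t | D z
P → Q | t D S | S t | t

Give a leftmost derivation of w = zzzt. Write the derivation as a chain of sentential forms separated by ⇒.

S⇒QP⇒DzP⇒QzP⇒DzzP⇒zzzP⇒zzzt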